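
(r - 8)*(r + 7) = r^2 - r - 56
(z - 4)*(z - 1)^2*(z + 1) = z^4 - 5*z^3 + 3*z^2 + 5*z - 4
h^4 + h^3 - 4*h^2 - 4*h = h*(h - 2)*(h + 1)*(h + 2)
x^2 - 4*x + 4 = (x - 2)^2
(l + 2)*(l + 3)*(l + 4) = l^3 + 9*l^2 + 26*l + 24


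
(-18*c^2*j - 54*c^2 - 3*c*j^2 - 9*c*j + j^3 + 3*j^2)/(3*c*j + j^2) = -6*c - 18*c/j + j + 3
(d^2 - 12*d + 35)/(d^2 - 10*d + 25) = (d - 7)/(d - 5)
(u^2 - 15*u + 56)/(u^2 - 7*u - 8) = (u - 7)/(u + 1)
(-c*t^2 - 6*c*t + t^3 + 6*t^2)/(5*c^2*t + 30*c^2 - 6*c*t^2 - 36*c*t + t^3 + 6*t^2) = t/(-5*c + t)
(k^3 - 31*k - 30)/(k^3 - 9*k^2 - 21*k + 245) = (k^2 - 5*k - 6)/(k^2 - 14*k + 49)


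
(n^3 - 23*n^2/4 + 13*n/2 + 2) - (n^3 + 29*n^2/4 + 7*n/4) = -13*n^2 + 19*n/4 + 2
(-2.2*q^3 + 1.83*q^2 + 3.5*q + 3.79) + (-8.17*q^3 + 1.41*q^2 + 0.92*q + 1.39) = -10.37*q^3 + 3.24*q^2 + 4.42*q + 5.18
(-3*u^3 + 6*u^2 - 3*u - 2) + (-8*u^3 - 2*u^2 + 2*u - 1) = -11*u^3 + 4*u^2 - u - 3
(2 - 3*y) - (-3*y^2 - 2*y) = 3*y^2 - y + 2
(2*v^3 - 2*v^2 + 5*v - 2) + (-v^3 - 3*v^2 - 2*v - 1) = v^3 - 5*v^2 + 3*v - 3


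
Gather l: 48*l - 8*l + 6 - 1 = 40*l + 5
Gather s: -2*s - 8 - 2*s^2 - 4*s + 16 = -2*s^2 - 6*s + 8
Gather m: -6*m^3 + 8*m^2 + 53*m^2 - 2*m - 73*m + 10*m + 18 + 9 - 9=-6*m^3 + 61*m^2 - 65*m + 18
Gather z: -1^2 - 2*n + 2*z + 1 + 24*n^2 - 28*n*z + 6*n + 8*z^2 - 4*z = 24*n^2 + 4*n + 8*z^2 + z*(-28*n - 2)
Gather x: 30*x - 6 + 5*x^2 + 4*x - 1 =5*x^2 + 34*x - 7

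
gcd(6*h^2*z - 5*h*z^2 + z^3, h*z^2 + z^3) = z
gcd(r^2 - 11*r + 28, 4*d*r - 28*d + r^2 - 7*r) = r - 7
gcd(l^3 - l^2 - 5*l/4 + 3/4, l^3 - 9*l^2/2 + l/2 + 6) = l^2 - l/2 - 3/2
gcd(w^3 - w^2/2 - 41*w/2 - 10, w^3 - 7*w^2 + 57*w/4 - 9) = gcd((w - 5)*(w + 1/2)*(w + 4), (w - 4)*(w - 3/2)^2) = 1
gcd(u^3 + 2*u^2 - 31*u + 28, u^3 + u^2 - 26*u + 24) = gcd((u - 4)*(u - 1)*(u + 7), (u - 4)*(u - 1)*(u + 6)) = u^2 - 5*u + 4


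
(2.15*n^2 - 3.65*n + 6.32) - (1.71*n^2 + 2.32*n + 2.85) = 0.44*n^2 - 5.97*n + 3.47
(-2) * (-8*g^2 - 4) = 16*g^2 + 8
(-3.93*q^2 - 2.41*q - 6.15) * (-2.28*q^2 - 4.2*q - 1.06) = 8.9604*q^4 + 22.0008*q^3 + 28.3098*q^2 + 28.3846*q + 6.519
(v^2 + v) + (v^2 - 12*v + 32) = 2*v^2 - 11*v + 32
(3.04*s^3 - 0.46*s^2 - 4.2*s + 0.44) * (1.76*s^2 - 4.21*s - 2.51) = 5.3504*s^5 - 13.608*s^4 - 13.0858*s^3 + 19.611*s^2 + 8.6896*s - 1.1044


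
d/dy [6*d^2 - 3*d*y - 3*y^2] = -3*d - 6*y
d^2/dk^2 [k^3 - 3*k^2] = 6*k - 6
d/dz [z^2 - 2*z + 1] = 2*z - 2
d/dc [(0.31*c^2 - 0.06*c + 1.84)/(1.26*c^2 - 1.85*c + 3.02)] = (-0.4979*c^2 - 2.7644*c + 3.2228)/(1.5876*c^4 - 4.662*c^3 + 11.0329*c^2 - 11.174*c + 9.1204)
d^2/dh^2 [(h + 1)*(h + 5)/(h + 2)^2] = 2*(2*h - 5)/(h^4 + 8*h^3 + 24*h^2 + 32*h + 16)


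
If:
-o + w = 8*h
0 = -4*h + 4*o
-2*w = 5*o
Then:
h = 0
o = 0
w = 0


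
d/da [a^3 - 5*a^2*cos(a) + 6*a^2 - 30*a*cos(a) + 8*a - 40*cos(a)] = 5*a^2*sin(a) + 3*a^2 + 30*a*sin(a) - 10*a*cos(a) + 12*a + 40*sin(a) - 30*cos(a) + 8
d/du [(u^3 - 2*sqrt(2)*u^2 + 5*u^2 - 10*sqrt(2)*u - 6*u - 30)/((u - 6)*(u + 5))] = (u^2 - 12*u + 6 + 12*sqrt(2))/(u^2 - 12*u + 36)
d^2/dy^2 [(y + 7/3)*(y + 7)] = 2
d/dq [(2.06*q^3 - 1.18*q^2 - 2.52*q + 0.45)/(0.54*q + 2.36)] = (2.2248*q^3 + 13.9476*q^2 - 5.5696*q - 6.1902)/(0.2916*q^2 + 2.5488*q + 5.5696)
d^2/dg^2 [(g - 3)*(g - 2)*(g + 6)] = 6*g + 2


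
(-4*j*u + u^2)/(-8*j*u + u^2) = (4*j - u)/(8*j - u)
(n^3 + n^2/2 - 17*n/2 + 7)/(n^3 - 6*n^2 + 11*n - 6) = (n + 7/2)/(n - 3)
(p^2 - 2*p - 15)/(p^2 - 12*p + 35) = (p + 3)/(p - 7)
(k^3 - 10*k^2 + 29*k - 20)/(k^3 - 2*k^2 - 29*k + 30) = (k^2 - 9*k + 20)/(k^2 - k - 30)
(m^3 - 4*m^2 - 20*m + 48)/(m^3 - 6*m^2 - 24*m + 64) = (m - 6)/(m - 8)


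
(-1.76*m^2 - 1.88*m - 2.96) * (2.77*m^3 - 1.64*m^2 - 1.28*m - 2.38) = -4.8752*m^5 - 2.3212*m^4 - 2.8632*m^3 + 11.4496*m^2 + 8.2632*m + 7.0448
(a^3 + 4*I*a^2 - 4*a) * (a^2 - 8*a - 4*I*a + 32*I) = a^5 - 8*a^4 + 12*a^3 - 96*a^2 + 16*I*a^2 - 128*I*a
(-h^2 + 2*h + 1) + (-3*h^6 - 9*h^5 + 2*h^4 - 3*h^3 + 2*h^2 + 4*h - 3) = -3*h^6 - 9*h^5 + 2*h^4 - 3*h^3 + h^2 + 6*h - 2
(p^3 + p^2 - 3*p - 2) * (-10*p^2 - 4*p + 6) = -10*p^5 - 14*p^4 + 32*p^3 + 38*p^2 - 10*p - 12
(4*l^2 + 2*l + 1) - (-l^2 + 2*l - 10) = 5*l^2 + 11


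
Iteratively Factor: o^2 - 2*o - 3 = (o - 3)*(o + 1)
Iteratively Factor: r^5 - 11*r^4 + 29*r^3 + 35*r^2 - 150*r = (r)*(r^4 - 11*r^3 + 29*r^2 + 35*r - 150) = r*(r - 3)*(r^3 - 8*r^2 + 5*r + 50) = r*(r - 5)*(r - 3)*(r^2 - 3*r - 10) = r*(r - 5)*(r - 3)*(r + 2)*(r - 5)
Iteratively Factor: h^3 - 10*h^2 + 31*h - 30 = (h - 5)*(h^2 - 5*h + 6) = (h - 5)*(h - 2)*(h - 3)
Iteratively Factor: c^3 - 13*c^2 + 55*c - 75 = (c - 5)*(c^2 - 8*c + 15) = (c - 5)*(c - 3)*(c - 5)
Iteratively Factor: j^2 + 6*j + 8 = (j + 2)*(j + 4)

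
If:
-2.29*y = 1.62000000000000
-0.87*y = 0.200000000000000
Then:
No Solution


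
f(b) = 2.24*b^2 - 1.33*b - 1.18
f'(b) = 4.48*b - 1.33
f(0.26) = -1.37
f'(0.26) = -0.17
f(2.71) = 11.67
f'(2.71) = 10.81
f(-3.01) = 23.12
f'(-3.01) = -14.81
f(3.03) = 15.36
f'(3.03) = 12.24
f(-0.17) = -0.89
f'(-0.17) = -2.09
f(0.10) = -1.29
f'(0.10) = -0.88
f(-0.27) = -0.66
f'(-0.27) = -2.54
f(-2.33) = 14.08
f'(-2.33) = -11.77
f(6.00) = 71.48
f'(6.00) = 25.55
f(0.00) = -1.18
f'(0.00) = -1.33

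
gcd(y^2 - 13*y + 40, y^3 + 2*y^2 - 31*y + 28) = 1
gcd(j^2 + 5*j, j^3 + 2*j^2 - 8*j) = j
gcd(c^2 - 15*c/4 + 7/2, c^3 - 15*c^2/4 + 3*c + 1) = c - 2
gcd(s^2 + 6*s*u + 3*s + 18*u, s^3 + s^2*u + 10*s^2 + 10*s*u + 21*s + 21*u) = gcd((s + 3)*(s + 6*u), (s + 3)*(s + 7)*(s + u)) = s + 3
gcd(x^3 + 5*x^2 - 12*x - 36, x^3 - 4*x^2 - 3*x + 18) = x^2 - x - 6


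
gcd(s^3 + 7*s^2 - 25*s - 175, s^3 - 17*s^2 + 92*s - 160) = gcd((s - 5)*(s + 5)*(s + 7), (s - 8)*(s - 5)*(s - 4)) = s - 5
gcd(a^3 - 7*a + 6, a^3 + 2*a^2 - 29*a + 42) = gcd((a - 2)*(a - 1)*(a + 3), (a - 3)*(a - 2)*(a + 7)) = a - 2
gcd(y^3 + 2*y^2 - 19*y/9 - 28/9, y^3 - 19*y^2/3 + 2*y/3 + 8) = y^2 - y/3 - 4/3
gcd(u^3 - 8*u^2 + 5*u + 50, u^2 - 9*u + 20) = u - 5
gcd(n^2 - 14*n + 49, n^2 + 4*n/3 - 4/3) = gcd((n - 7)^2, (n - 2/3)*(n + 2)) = 1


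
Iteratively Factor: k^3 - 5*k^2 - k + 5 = (k - 1)*(k^2 - 4*k - 5) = (k - 1)*(k + 1)*(k - 5)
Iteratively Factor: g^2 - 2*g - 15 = (g - 5)*(g + 3)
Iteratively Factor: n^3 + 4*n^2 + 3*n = (n + 3)*(n^2 + n) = n*(n + 3)*(n + 1)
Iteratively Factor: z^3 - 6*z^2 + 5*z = (z - 1)*(z^2 - 5*z) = z*(z - 1)*(z - 5)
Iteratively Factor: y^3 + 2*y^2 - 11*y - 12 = (y - 3)*(y^2 + 5*y + 4) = (y - 3)*(y + 1)*(y + 4)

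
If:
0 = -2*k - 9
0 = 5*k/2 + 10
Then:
No Solution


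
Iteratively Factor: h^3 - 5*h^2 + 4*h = (h - 4)*(h^2 - h) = h*(h - 4)*(h - 1)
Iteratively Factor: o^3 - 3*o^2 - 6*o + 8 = (o - 4)*(o^2 + o - 2) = (o - 4)*(o - 1)*(o + 2)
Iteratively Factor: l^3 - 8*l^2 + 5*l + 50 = (l + 2)*(l^2 - 10*l + 25) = (l - 5)*(l + 2)*(l - 5)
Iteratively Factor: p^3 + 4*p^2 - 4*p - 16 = (p - 2)*(p^2 + 6*p + 8) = (p - 2)*(p + 4)*(p + 2)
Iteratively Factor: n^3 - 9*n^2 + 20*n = (n)*(n^2 - 9*n + 20) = n*(n - 4)*(n - 5)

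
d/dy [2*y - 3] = 2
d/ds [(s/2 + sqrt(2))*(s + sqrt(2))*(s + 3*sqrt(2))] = 3*s^2/2 + 6*sqrt(2)*s + 11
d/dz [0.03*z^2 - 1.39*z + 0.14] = 0.06*z - 1.39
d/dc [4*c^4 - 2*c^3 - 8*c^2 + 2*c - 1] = 16*c^3 - 6*c^2 - 16*c + 2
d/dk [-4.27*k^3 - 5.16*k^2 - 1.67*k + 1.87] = -12.81*k^2 - 10.32*k - 1.67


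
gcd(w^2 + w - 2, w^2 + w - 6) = 1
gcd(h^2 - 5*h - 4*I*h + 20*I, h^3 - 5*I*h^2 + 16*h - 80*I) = h - 4*I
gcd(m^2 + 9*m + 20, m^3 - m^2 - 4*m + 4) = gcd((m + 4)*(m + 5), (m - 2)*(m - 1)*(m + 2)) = 1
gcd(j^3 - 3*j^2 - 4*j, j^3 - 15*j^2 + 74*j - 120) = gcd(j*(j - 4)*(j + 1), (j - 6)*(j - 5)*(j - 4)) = j - 4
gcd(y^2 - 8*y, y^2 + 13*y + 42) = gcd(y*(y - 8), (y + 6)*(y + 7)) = 1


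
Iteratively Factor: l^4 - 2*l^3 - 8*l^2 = (l)*(l^3 - 2*l^2 - 8*l) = l*(l - 4)*(l^2 + 2*l) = l^2*(l - 4)*(l + 2)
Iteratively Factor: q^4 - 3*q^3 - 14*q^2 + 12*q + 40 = (q - 2)*(q^3 - q^2 - 16*q - 20) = (q - 2)*(q + 2)*(q^2 - 3*q - 10) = (q - 2)*(q + 2)^2*(q - 5)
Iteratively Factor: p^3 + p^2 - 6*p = (p)*(p^2 + p - 6) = p*(p - 2)*(p + 3)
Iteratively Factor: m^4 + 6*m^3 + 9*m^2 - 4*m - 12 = (m + 3)*(m^3 + 3*m^2 - 4) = (m - 1)*(m + 3)*(m^2 + 4*m + 4) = (m - 1)*(m + 2)*(m + 3)*(m + 2)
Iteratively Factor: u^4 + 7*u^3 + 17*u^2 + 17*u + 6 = (u + 1)*(u^3 + 6*u^2 + 11*u + 6) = (u + 1)*(u + 2)*(u^2 + 4*u + 3) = (u + 1)^2*(u + 2)*(u + 3)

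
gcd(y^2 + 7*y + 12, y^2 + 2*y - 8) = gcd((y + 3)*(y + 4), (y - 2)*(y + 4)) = y + 4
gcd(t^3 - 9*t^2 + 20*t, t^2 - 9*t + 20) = t^2 - 9*t + 20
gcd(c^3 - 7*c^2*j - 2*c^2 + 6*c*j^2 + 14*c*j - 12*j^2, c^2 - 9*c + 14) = c - 2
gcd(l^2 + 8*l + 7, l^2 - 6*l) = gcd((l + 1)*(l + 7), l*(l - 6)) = 1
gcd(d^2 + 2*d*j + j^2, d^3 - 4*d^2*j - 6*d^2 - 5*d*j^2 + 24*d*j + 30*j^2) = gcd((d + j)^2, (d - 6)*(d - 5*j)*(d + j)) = d + j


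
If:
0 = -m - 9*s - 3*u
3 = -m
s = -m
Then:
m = -3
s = 3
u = -8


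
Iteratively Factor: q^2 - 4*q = (q)*(q - 4)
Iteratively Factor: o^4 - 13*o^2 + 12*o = (o + 4)*(o^3 - 4*o^2 + 3*o) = (o - 3)*(o + 4)*(o^2 - o) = o*(o - 3)*(o + 4)*(o - 1)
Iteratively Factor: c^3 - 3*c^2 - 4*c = (c - 4)*(c^2 + c) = (c - 4)*(c + 1)*(c)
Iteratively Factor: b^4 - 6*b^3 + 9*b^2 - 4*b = (b - 4)*(b^3 - 2*b^2 + b) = b*(b - 4)*(b^2 - 2*b + 1) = b*(b - 4)*(b - 1)*(b - 1)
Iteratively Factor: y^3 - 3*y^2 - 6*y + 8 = (y + 2)*(y^2 - 5*y + 4) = (y - 1)*(y + 2)*(y - 4)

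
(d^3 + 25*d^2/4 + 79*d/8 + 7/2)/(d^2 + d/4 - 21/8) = (2*d^2 + 9*d + 4)/(2*d - 3)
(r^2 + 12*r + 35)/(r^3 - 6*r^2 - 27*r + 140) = (r + 7)/(r^2 - 11*r + 28)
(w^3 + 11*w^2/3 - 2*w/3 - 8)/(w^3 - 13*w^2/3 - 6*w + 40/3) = (w + 3)/(w - 5)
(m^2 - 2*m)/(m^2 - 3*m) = (m - 2)/(m - 3)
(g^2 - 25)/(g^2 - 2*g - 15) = (g + 5)/(g + 3)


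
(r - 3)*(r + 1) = r^2 - 2*r - 3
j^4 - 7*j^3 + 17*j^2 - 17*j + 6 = (j - 3)*(j - 2)*(j - 1)^2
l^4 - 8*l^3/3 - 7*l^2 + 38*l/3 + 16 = (l - 3)*(l - 8/3)*(l + 1)*(l + 2)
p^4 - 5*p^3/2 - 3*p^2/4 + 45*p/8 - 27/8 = (p - 3/2)^2*(p - 1)*(p + 3/2)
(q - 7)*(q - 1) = q^2 - 8*q + 7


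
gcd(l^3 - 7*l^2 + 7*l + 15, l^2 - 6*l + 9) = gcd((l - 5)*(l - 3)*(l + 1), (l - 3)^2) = l - 3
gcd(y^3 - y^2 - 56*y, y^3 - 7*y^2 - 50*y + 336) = y^2 - y - 56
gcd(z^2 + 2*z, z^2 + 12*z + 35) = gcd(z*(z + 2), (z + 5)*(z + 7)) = 1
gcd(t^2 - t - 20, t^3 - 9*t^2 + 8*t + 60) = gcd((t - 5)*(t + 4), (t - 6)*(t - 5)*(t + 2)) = t - 5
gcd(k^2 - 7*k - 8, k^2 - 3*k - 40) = k - 8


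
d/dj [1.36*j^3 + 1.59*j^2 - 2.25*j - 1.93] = 4.08*j^2 + 3.18*j - 2.25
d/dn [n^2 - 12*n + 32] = 2*n - 12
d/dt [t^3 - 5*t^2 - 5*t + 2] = 3*t^2 - 10*t - 5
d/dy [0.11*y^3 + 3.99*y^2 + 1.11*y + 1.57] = 0.33*y^2 + 7.98*y + 1.11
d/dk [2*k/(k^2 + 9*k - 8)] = 2*(-k^2 - 8)/(k^4 + 18*k^3 + 65*k^2 - 144*k + 64)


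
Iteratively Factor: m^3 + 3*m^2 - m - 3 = (m - 1)*(m^2 + 4*m + 3) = (m - 1)*(m + 3)*(m + 1)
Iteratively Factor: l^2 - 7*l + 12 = (l - 4)*(l - 3)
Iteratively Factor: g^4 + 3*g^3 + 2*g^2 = (g)*(g^3 + 3*g^2 + 2*g) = g*(g + 2)*(g^2 + g) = g^2*(g + 2)*(g + 1)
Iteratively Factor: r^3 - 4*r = (r + 2)*(r^2 - 2*r) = (r - 2)*(r + 2)*(r)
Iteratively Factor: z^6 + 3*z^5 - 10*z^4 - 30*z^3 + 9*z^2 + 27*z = (z + 3)*(z^5 - 10*z^3 + 9*z) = (z - 1)*(z + 3)*(z^4 + z^3 - 9*z^2 - 9*z) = (z - 1)*(z + 1)*(z + 3)*(z^3 - 9*z) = (z - 3)*(z - 1)*(z + 1)*(z + 3)*(z^2 + 3*z) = z*(z - 3)*(z - 1)*(z + 1)*(z + 3)*(z + 3)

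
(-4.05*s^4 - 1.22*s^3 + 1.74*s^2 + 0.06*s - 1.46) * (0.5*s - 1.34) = -2.025*s^5 + 4.817*s^4 + 2.5048*s^3 - 2.3016*s^2 - 0.8104*s + 1.9564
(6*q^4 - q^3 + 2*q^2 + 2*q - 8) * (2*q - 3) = 12*q^5 - 20*q^4 + 7*q^3 - 2*q^2 - 22*q + 24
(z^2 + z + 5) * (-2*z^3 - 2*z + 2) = -2*z^5 - 2*z^4 - 12*z^3 - 8*z + 10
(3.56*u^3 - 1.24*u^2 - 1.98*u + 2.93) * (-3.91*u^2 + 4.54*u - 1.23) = -13.9196*u^5 + 21.0108*u^4 - 2.2666*u^3 - 18.9203*u^2 + 15.7376*u - 3.6039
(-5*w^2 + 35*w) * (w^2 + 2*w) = -5*w^4 + 25*w^3 + 70*w^2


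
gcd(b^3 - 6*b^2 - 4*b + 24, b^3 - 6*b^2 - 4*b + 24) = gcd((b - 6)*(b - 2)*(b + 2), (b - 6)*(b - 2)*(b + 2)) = b^3 - 6*b^2 - 4*b + 24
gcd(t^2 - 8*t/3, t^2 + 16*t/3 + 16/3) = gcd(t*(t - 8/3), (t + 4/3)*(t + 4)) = 1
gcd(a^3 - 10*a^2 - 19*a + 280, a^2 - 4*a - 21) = a - 7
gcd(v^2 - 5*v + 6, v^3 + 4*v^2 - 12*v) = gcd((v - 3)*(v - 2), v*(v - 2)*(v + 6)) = v - 2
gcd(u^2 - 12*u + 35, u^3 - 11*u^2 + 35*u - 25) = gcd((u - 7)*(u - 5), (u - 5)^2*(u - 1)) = u - 5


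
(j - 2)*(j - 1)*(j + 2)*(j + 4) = j^4 + 3*j^3 - 8*j^2 - 12*j + 16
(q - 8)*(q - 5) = q^2 - 13*q + 40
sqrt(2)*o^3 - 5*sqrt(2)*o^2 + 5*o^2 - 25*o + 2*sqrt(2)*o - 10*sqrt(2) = (o - 5)*(o + 2*sqrt(2))*(sqrt(2)*o + 1)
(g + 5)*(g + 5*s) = g^2 + 5*g*s + 5*g + 25*s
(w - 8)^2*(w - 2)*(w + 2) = w^4 - 16*w^3 + 60*w^2 + 64*w - 256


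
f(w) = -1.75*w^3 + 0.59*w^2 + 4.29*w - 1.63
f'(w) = -5.25*w^2 + 1.18*w + 4.29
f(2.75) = -21.77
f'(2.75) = -32.17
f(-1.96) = 5.40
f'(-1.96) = -18.19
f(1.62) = -0.57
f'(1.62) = -7.58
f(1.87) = -2.99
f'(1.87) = -11.86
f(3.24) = -41.06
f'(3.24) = -47.00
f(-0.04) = -1.80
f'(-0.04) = 4.23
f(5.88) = -311.78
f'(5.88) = -170.29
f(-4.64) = 165.99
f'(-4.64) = -114.22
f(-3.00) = 38.06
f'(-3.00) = -46.50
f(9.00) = -1190.98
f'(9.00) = -410.34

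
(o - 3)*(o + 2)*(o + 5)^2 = o^4 + 9*o^3 + 9*o^2 - 85*o - 150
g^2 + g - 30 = (g - 5)*(g + 6)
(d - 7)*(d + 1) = d^2 - 6*d - 7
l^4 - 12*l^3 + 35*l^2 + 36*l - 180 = (l - 6)*(l - 5)*(l - 3)*(l + 2)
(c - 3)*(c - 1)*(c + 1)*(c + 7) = c^4 + 4*c^3 - 22*c^2 - 4*c + 21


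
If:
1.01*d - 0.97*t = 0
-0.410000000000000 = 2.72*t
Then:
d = -0.14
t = -0.15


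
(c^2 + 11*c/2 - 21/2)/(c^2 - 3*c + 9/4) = 2*(c + 7)/(2*c - 3)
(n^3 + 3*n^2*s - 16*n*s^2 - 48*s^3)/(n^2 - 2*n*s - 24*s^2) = (-n^2 + n*s + 12*s^2)/(-n + 6*s)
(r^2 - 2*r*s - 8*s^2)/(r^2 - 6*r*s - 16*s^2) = (r - 4*s)/(r - 8*s)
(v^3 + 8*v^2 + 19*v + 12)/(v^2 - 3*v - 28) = (v^2 + 4*v + 3)/(v - 7)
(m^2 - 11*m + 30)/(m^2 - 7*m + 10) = (m - 6)/(m - 2)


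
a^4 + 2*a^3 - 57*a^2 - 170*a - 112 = (a - 8)*(a + 1)*(a + 2)*(a + 7)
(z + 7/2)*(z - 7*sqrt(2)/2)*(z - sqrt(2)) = z^3 - 9*sqrt(2)*z^2/2 + 7*z^2/2 - 63*sqrt(2)*z/4 + 7*z + 49/2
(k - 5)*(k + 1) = k^2 - 4*k - 5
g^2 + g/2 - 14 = (g - 7/2)*(g + 4)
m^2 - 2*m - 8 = (m - 4)*(m + 2)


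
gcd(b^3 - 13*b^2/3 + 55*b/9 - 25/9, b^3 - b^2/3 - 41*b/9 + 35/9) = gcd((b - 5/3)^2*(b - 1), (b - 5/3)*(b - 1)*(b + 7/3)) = b^2 - 8*b/3 + 5/3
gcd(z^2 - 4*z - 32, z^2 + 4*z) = z + 4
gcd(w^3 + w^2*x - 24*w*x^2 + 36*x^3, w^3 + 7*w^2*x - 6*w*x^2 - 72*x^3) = -w^2 - 3*w*x + 18*x^2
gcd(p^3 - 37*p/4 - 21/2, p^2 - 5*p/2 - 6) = p + 3/2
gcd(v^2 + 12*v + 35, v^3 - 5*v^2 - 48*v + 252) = v + 7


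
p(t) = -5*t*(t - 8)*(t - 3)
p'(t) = -5*t*(t - 8) - 5*t*(t - 3) - 5*(t - 8)*(t - 3) = -15*t^2 + 110*t - 120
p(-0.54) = 81.63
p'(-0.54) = -183.77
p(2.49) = -34.99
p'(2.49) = 60.90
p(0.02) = -2.38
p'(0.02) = -117.81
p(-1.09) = 202.62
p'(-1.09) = -257.72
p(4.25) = 99.61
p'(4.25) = 76.56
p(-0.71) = 114.72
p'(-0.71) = -205.66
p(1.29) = -74.01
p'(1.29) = -3.06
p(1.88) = -64.43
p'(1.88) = 33.78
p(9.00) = -270.00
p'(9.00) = -345.00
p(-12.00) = 18000.00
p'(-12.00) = -3600.00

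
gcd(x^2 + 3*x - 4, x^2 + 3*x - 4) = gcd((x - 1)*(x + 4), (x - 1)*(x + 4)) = x^2 + 3*x - 4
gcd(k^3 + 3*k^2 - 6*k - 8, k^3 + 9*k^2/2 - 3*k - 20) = k^2 + 2*k - 8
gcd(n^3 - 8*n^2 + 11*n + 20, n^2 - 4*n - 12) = 1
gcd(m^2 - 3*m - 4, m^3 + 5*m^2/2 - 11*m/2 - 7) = m + 1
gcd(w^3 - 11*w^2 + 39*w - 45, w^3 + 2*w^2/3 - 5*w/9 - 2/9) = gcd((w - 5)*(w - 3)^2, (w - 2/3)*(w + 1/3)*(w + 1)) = 1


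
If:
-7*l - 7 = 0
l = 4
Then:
No Solution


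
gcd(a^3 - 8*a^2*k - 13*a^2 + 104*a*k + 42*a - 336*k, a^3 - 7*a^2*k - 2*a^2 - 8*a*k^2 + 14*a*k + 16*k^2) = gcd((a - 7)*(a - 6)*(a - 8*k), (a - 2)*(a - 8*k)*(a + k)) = a - 8*k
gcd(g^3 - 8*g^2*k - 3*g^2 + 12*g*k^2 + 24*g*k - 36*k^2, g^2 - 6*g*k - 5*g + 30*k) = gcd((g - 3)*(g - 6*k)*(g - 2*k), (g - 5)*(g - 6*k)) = g - 6*k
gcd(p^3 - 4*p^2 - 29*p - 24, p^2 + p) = p + 1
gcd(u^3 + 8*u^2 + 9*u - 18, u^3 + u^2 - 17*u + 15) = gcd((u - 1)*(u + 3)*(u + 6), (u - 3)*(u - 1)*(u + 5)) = u - 1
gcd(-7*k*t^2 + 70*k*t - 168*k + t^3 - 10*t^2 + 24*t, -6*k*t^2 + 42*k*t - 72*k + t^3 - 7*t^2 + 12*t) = t - 4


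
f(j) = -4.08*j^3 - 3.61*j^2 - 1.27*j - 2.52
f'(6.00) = -485.23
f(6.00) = -1021.38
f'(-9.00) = -927.73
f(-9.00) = 2690.82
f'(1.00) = -20.73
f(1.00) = -11.48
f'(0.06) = -1.75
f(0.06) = -2.61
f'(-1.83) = -29.05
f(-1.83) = 12.72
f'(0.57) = -9.36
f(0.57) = -5.17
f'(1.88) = -58.10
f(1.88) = -44.78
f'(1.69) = -48.43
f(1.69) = -34.67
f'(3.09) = -140.45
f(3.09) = -161.29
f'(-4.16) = -183.06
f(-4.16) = 234.01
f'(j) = -12.24*j^2 - 7.22*j - 1.27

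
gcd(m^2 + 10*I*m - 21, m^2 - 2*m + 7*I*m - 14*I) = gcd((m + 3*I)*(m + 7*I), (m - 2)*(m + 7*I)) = m + 7*I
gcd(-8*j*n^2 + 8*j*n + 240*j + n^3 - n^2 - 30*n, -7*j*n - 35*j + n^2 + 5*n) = n + 5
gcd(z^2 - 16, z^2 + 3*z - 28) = z - 4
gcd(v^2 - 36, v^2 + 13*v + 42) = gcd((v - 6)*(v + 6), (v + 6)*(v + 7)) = v + 6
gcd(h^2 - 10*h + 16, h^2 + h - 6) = h - 2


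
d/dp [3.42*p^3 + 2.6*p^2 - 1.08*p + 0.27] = 10.26*p^2 + 5.2*p - 1.08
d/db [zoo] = 0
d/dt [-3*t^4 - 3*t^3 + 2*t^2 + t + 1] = -12*t^3 - 9*t^2 + 4*t + 1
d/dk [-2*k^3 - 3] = -6*k^2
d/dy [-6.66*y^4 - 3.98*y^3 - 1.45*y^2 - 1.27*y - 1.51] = -26.64*y^3 - 11.94*y^2 - 2.9*y - 1.27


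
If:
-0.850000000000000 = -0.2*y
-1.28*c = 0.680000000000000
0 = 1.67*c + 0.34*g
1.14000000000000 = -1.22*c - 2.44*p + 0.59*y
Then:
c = -0.53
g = 2.61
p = 0.83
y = 4.25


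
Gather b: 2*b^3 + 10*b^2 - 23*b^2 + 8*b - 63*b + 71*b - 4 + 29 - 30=2*b^3 - 13*b^2 + 16*b - 5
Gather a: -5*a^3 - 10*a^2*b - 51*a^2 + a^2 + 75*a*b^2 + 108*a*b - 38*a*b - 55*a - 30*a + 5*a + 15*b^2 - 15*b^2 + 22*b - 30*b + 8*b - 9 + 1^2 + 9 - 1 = -5*a^3 + a^2*(-10*b - 50) + a*(75*b^2 + 70*b - 80)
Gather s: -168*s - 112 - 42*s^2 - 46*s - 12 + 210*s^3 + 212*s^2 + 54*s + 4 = 210*s^3 + 170*s^2 - 160*s - 120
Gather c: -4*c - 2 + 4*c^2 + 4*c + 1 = 4*c^2 - 1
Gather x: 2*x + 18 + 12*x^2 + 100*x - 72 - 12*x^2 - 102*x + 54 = 0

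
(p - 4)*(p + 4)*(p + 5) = p^3 + 5*p^2 - 16*p - 80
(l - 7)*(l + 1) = l^2 - 6*l - 7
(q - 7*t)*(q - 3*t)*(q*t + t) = q^3*t - 10*q^2*t^2 + q^2*t + 21*q*t^3 - 10*q*t^2 + 21*t^3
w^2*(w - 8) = w^3 - 8*w^2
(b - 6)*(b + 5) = b^2 - b - 30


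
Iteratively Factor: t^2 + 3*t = (t + 3)*(t)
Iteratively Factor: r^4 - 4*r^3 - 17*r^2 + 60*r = (r)*(r^3 - 4*r^2 - 17*r + 60) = r*(r - 3)*(r^2 - r - 20) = r*(r - 5)*(r - 3)*(r + 4)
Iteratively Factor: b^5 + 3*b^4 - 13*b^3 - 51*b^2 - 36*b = (b)*(b^4 + 3*b^3 - 13*b^2 - 51*b - 36) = b*(b + 3)*(b^3 - 13*b - 12) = b*(b + 3)^2*(b^2 - 3*b - 4) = b*(b + 1)*(b + 3)^2*(b - 4)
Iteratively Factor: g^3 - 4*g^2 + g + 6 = (g - 2)*(g^2 - 2*g - 3) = (g - 2)*(g + 1)*(g - 3)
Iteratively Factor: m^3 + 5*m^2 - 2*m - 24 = (m + 4)*(m^2 + m - 6) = (m - 2)*(m + 4)*(m + 3)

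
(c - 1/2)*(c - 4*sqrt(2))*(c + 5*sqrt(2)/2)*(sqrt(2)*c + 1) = sqrt(2)*c^4 - 2*c^3 - sqrt(2)*c^3/2 - 43*sqrt(2)*c^2/2 + c^2 - 20*c + 43*sqrt(2)*c/4 + 10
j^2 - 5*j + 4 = (j - 4)*(j - 1)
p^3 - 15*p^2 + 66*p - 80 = (p - 8)*(p - 5)*(p - 2)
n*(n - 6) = n^2 - 6*n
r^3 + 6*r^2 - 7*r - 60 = (r - 3)*(r + 4)*(r + 5)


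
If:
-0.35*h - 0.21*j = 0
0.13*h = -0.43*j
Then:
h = 0.00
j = 0.00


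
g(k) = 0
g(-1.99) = 0.00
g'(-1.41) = 0.00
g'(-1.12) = 0.00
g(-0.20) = 0.00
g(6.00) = 0.00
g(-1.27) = 0.00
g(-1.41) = 0.00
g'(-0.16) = 0.00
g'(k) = 0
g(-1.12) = 0.00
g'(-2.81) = 0.00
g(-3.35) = 0.00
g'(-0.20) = 0.00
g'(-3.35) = 0.00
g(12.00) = 0.00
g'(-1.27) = 0.00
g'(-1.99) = 0.00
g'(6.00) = 0.00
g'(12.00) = 0.00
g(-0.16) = 0.00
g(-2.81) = 0.00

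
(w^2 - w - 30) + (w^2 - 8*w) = 2*w^2 - 9*w - 30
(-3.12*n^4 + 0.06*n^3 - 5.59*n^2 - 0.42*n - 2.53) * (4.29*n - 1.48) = -13.3848*n^5 + 4.875*n^4 - 24.0699*n^3 + 6.4714*n^2 - 10.2321*n + 3.7444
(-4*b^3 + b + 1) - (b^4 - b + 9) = -b^4 - 4*b^3 + 2*b - 8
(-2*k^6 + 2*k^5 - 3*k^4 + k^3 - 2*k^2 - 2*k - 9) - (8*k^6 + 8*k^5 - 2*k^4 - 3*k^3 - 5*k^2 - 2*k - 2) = -10*k^6 - 6*k^5 - k^4 + 4*k^3 + 3*k^2 - 7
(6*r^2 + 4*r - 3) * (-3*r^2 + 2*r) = -18*r^4 + 17*r^2 - 6*r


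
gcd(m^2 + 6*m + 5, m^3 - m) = m + 1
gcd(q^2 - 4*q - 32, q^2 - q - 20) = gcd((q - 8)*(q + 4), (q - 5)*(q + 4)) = q + 4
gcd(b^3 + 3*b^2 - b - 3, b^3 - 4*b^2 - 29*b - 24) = b^2 + 4*b + 3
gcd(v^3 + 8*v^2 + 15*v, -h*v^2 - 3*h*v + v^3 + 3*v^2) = v^2 + 3*v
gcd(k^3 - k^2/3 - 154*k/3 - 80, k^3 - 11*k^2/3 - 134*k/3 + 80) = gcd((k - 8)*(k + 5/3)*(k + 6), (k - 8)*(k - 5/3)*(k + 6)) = k^2 - 2*k - 48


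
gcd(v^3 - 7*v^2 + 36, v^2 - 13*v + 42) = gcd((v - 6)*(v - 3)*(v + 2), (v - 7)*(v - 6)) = v - 6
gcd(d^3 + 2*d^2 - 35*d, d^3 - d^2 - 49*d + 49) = d + 7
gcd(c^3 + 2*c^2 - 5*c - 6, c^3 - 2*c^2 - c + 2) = c^2 - c - 2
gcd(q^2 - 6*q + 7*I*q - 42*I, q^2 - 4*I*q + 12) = 1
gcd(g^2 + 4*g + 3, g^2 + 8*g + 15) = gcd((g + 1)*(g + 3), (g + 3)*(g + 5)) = g + 3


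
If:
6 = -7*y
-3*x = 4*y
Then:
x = 8/7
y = -6/7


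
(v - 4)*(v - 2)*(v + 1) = v^3 - 5*v^2 + 2*v + 8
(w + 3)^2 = w^2 + 6*w + 9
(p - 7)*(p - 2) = p^2 - 9*p + 14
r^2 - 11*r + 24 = (r - 8)*(r - 3)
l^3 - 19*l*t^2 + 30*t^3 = (l - 3*t)*(l - 2*t)*(l + 5*t)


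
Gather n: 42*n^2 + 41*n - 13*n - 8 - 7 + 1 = 42*n^2 + 28*n - 14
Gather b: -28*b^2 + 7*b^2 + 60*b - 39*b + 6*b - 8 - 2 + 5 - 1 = -21*b^2 + 27*b - 6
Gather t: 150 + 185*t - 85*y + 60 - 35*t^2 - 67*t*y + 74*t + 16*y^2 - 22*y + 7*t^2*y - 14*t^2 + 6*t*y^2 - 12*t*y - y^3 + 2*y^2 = t^2*(7*y - 49) + t*(6*y^2 - 79*y + 259) - y^3 + 18*y^2 - 107*y + 210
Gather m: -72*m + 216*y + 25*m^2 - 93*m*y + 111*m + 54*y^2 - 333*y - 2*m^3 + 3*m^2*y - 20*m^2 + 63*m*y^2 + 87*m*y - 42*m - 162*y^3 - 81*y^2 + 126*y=-2*m^3 + m^2*(3*y + 5) + m*(63*y^2 - 6*y - 3) - 162*y^3 - 27*y^2 + 9*y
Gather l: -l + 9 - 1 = 8 - l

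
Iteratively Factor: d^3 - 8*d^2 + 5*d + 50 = (d + 2)*(d^2 - 10*d + 25) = (d - 5)*(d + 2)*(d - 5)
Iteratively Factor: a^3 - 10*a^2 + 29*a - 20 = (a - 5)*(a^2 - 5*a + 4) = (a - 5)*(a - 1)*(a - 4)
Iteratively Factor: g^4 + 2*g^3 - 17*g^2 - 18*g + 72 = (g - 3)*(g^3 + 5*g^2 - 2*g - 24) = (g - 3)*(g + 4)*(g^2 + g - 6) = (g - 3)*(g + 3)*(g + 4)*(g - 2)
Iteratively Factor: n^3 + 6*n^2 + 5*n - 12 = (n + 4)*(n^2 + 2*n - 3) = (n + 3)*(n + 4)*(n - 1)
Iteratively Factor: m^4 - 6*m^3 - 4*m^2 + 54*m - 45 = (m - 5)*(m^3 - m^2 - 9*m + 9) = (m - 5)*(m - 1)*(m^2 - 9) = (m - 5)*(m - 1)*(m + 3)*(m - 3)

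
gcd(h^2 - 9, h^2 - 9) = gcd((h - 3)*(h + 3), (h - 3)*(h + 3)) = h^2 - 9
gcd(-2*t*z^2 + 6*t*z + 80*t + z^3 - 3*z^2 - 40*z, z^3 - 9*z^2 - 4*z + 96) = z - 8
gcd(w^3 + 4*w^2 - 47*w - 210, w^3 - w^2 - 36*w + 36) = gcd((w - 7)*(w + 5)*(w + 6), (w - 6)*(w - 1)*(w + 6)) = w + 6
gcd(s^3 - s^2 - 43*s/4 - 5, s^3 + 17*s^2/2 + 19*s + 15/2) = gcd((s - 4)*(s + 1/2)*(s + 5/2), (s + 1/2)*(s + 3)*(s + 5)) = s + 1/2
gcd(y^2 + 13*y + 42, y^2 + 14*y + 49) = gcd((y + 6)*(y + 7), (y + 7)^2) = y + 7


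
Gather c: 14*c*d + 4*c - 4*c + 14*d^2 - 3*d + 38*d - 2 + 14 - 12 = 14*c*d + 14*d^2 + 35*d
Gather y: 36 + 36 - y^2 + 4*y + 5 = -y^2 + 4*y + 77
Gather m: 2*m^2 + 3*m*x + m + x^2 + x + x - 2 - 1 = 2*m^2 + m*(3*x + 1) + x^2 + 2*x - 3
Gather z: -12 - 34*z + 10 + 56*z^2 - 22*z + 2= 56*z^2 - 56*z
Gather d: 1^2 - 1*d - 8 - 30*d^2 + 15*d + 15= -30*d^2 + 14*d + 8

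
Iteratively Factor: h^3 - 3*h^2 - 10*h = (h + 2)*(h^2 - 5*h) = (h - 5)*(h + 2)*(h)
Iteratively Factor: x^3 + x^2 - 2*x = (x)*(x^2 + x - 2) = x*(x + 2)*(x - 1)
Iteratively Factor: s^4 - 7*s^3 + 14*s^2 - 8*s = (s)*(s^3 - 7*s^2 + 14*s - 8) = s*(s - 4)*(s^2 - 3*s + 2) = s*(s - 4)*(s - 1)*(s - 2)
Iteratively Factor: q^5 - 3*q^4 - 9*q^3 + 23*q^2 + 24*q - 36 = (q - 3)*(q^4 - 9*q^2 - 4*q + 12) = (q - 3)*(q - 1)*(q^3 + q^2 - 8*q - 12) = (q - 3)*(q - 1)*(q + 2)*(q^2 - q - 6) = (q - 3)^2*(q - 1)*(q + 2)*(q + 2)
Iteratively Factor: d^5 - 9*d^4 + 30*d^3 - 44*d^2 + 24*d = (d - 2)*(d^4 - 7*d^3 + 16*d^2 - 12*d) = (d - 2)^2*(d^3 - 5*d^2 + 6*d) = (d - 2)^3*(d^2 - 3*d) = (d - 3)*(d - 2)^3*(d)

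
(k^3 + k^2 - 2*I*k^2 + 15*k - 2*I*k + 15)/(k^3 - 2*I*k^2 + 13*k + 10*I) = (k^2 + k*(1 + 3*I) + 3*I)/(k^2 + 3*I*k - 2)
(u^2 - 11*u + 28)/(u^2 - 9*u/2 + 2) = 2*(u - 7)/(2*u - 1)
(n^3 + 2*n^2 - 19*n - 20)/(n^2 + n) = n + 1 - 20/n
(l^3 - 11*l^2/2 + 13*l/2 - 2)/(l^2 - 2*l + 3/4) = 2*(l^2 - 5*l + 4)/(2*l - 3)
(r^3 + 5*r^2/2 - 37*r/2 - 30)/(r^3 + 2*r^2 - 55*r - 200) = (r^2 - 5*r/2 - 6)/(r^2 - 3*r - 40)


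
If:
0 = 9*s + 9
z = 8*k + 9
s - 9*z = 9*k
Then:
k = -82/81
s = -1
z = 73/81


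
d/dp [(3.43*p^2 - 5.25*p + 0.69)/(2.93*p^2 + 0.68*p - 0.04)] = (17.7149*p^2 - 4.3178*p - 0.2592)/(8.5849*p^4 + 3.9848*p^3 + 0.228*p^2 - 0.0544*p + 0.0016)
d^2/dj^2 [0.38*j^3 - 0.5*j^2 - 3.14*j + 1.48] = 2.28*j - 1.0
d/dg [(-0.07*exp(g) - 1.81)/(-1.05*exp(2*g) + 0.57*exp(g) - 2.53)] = (-0.0735*exp(2*g) - 3.801*exp(g) + 1.2088)*exp(g)/(1.1025*exp(4*g) - 1.197*exp(3*g) + 5.6379*exp(2*g) - 2.8842*exp(g) + 6.4009)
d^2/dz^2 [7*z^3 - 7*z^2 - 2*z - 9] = 42*z - 14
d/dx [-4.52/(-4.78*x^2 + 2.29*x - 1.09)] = (10.3508 - 43.2112*x)/(4.78*x^2 - 2.29*x + 1.09)^2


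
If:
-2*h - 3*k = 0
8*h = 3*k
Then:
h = 0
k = 0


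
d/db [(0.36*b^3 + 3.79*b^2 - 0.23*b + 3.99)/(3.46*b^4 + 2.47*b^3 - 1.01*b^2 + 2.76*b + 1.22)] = (-1.2456*b^6 - 26.2268*b^5 - 7.3375*b^4 - 52.0982*b^3 - 18.0202*b^2 + 17.3074*b - 11.293)/(11.9716*b^8 + 17.0924*b^7 - 0.888299999999999*b^6 + 14.1098*b^5 + 23.0969*b^4 + 0.451600000000001*b^3 + 5.1532*b^2 + 6.7344*b + 1.4884)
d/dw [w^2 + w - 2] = 2*w + 1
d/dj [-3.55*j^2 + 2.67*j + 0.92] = 2.67 - 7.1*j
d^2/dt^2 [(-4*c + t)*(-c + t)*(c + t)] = -8*c + 6*t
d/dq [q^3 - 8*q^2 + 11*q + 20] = 3*q^2 - 16*q + 11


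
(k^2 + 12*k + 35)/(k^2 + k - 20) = (k + 7)/(k - 4)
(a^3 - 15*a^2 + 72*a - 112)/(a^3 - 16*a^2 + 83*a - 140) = (a - 4)/(a - 5)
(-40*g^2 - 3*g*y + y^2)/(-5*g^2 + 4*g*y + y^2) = (-8*g + y)/(-g + y)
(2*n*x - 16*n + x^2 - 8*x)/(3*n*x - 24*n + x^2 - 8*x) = (2*n + x)/(3*n + x)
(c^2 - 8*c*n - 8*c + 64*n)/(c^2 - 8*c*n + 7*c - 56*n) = (c - 8)/(c + 7)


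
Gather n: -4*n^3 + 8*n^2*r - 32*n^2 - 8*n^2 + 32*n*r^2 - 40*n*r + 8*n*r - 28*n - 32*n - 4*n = -4*n^3 + n^2*(8*r - 40) + n*(32*r^2 - 32*r - 64)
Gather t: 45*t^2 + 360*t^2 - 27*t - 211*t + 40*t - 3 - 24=405*t^2 - 198*t - 27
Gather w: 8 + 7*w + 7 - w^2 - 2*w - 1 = -w^2 + 5*w + 14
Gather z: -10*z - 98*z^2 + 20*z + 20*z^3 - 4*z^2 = 20*z^3 - 102*z^2 + 10*z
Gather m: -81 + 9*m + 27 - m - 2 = 8*m - 56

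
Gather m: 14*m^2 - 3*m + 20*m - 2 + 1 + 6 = 14*m^2 + 17*m + 5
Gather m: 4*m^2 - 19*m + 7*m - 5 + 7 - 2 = 4*m^2 - 12*m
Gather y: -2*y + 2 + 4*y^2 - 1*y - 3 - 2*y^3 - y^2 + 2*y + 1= -2*y^3 + 3*y^2 - y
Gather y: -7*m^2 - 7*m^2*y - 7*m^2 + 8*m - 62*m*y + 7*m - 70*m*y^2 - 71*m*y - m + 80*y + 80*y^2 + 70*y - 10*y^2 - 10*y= -14*m^2 + 14*m + y^2*(70 - 70*m) + y*(-7*m^2 - 133*m + 140)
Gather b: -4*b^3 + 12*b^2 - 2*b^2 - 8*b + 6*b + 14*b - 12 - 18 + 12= -4*b^3 + 10*b^2 + 12*b - 18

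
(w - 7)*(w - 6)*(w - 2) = w^3 - 15*w^2 + 68*w - 84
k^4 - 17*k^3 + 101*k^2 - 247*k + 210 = (k - 7)*(k - 5)*(k - 3)*(k - 2)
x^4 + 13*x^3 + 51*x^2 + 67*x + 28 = (x + 1)^2*(x + 4)*(x + 7)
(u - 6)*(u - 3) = u^2 - 9*u + 18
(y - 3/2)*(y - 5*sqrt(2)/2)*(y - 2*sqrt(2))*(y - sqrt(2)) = y^4 - 11*sqrt(2)*y^3/2 - 3*y^3/2 + 33*sqrt(2)*y^2/4 + 19*y^2 - 57*y/2 - 10*sqrt(2)*y + 15*sqrt(2)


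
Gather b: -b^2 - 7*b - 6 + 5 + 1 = -b^2 - 7*b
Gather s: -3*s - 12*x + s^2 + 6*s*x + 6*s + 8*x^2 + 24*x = s^2 + s*(6*x + 3) + 8*x^2 + 12*x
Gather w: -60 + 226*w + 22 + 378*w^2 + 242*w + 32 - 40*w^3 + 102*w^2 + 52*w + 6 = -40*w^3 + 480*w^2 + 520*w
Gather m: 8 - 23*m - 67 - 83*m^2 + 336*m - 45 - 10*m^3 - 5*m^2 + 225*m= -10*m^3 - 88*m^2 + 538*m - 104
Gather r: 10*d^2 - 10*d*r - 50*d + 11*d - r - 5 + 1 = 10*d^2 - 39*d + r*(-10*d - 1) - 4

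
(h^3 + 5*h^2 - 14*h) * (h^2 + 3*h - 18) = h^5 + 8*h^4 - 17*h^3 - 132*h^2 + 252*h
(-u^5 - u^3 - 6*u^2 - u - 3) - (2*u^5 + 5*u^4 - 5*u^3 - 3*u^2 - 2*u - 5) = -3*u^5 - 5*u^4 + 4*u^3 - 3*u^2 + u + 2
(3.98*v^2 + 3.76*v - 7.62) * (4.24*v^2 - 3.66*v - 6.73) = 16.8752*v^4 + 1.3756*v^3 - 72.8558*v^2 + 2.5844*v + 51.2826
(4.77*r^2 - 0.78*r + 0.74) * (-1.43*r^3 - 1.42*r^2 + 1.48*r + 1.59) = -6.8211*r^5 - 5.658*r^4 + 7.109*r^3 + 5.3791*r^2 - 0.145*r + 1.1766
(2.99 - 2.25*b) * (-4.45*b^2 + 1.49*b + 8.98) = 10.0125*b^3 - 16.658*b^2 - 15.7499*b + 26.8502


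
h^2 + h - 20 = (h - 4)*(h + 5)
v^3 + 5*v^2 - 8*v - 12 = (v - 2)*(v + 1)*(v + 6)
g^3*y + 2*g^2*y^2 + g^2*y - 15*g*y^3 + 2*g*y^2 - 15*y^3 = (g - 3*y)*(g + 5*y)*(g*y + y)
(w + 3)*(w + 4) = w^2 + 7*w + 12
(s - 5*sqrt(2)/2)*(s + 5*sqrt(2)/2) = s^2 - 25/2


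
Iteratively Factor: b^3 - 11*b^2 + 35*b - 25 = (b - 1)*(b^2 - 10*b + 25) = (b - 5)*(b - 1)*(b - 5)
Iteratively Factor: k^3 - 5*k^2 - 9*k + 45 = (k - 5)*(k^2 - 9) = (k - 5)*(k - 3)*(k + 3)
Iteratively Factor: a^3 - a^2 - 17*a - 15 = (a + 1)*(a^2 - 2*a - 15) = (a + 1)*(a + 3)*(a - 5)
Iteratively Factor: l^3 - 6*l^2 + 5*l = (l - 1)*(l^2 - 5*l) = l*(l - 1)*(l - 5)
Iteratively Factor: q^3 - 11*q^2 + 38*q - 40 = (q - 5)*(q^2 - 6*q + 8) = (q - 5)*(q - 2)*(q - 4)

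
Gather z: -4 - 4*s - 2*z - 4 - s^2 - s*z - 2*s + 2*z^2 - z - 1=-s^2 - 6*s + 2*z^2 + z*(-s - 3) - 9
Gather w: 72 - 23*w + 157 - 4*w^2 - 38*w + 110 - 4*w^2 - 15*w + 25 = -8*w^2 - 76*w + 364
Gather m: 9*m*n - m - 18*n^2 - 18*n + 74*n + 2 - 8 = m*(9*n - 1) - 18*n^2 + 56*n - 6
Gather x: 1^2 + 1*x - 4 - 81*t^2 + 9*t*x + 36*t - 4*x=-81*t^2 + 36*t + x*(9*t - 3) - 3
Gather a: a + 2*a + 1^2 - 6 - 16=3*a - 21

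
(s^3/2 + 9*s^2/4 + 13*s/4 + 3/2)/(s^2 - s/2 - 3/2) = (2*s^2 + 7*s + 6)/(2*(2*s - 3))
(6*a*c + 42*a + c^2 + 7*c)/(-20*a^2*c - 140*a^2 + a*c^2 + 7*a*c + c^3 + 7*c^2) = (-6*a - c)/(20*a^2 - a*c - c^2)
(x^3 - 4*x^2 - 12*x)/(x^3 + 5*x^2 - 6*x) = (x^2 - 4*x - 12)/(x^2 + 5*x - 6)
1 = 1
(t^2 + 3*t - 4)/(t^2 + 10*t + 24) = (t - 1)/(t + 6)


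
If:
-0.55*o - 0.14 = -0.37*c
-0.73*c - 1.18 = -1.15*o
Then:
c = 33.75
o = 22.45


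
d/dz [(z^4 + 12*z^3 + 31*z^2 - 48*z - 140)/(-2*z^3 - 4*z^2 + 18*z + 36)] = (-z^4 + 38*z^2 + 40*z + 99)/(2*(z^4 - 18*z^2 + 81))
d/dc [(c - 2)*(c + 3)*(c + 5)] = 3*c^2 + 12*c - 1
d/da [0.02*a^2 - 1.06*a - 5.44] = 0.04*a - 1.06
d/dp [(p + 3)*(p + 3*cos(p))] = p - (p + 3)*(3*sin(p) - 1) + 3*cos(p)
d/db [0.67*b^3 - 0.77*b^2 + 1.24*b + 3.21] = 2.01*b^2 - 1.54*b + 1.24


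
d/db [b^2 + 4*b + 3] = 2*b + 4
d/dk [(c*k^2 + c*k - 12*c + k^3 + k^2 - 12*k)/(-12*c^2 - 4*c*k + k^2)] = (2*(2*c - k)*(c*k^2 + c*k - 12*c + k^3 + k^2 - 12*k) + (12*c^2 + 4*c*k - k^2)*(-2*c*k - c - 3*k^2 - 2*k + 12))/(12*c^2 + 4*c*k - k^2)^2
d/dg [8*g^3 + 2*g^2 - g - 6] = 24*g^2 + 4*g - 1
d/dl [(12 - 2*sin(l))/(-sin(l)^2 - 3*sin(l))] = 2*(-cos(l) + 12/tan(l) + 18*cos(l)/sin(l)^2)/(sin(l) + 3)^2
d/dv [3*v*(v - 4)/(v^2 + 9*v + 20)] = 3*(13*v^2 + 40*v - 80)/(v^4 + 18*v^3 + 121*v^2 + 360*v + 400)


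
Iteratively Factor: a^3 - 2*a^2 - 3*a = (a)*(a^2 - 2*a - 3) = a*(a + 1)*(a - 3)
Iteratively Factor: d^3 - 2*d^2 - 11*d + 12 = (d - 1)*(d^2 - d - 12) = (d - 1)*(d + 3)*(d - 4)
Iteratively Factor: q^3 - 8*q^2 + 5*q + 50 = (q + 2)*(q^2 - 10*q + 25) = (q - 5)*(q + 2)*(q - 5)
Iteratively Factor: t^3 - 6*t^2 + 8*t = (t)*(t^2 - 6*t + 8) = t*(t - 2)*(t - 4)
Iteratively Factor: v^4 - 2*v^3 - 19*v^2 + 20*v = (v + 4)*(v^3 - 6*v^2 + 5*v) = (v - 5)*(v + 4)*(v^2 - v) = v*(v - 5)*(v + 4)*(v - 1)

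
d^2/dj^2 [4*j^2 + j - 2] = 8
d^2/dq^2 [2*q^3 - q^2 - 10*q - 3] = 12*q - 2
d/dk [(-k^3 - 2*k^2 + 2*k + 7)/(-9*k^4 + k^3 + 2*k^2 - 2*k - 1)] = 3*(-3*k^6 - 12*k^5 + 18*k^4 + 84*k^3 - 6*k^2 - 8*k + 4)/(81*k^8 - 18*k^7 - 35*k^6 + 40*k^5 + 18*k^4 - 10*k^3 + 4*k + 1)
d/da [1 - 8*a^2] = -16*a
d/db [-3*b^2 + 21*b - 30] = 21 - 6*b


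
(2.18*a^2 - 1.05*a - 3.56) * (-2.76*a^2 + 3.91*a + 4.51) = -6.0168*a^4 + 11.4218*a^3 + 15.5519*a^2 - 18.6551*a - 16.0556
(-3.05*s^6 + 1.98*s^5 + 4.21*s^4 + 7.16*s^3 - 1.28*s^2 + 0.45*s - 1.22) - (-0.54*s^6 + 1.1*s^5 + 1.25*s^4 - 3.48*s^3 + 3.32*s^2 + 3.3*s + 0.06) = -2.51*s^6 + 0.88*s^5 + 2.96*s^4 + 10.64*s^3 - 4.6*s^2 - 2.85*s - 1.28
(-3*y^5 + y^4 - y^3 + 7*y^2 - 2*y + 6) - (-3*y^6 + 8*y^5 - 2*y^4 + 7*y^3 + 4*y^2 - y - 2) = 3*y^6 - 11*y^5 + 3*y^4 - 8*y^3 + 3*y^2 - y + 8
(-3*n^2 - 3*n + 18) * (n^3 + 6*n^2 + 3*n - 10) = -3*n^5 - 21*n^4 - 9*n^3 + 129*n^2 + 84*n - 180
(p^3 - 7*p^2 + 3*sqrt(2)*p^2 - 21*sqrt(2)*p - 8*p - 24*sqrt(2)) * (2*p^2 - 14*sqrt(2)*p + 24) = 2*p^5 - 14*p^4 - 8*sqrt(2)*p^4 - 76*p^3 + 56*sqrt(2)*p^3 + 136*sqrt(2)*p^2 + 420*p^2 - 504*sqrt(2)*p + 480*p - 576*sqrt(2)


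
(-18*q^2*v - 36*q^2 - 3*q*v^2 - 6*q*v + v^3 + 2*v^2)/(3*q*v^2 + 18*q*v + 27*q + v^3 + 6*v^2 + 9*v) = (-6*q*v - 12*q + v^2 + 2*v)/(v^2 + 6*v + 9)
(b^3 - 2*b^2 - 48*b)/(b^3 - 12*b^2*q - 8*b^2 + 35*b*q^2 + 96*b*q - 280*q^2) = b*(b + 6)/(b^2 - 12*b*q + 35*q^2)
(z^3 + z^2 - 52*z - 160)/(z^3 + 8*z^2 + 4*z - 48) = (z^2 - 3*z - 40)/(z^2 + 4*z - 12)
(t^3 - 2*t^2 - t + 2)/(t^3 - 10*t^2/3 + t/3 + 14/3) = 3*(t - 1)/(3*t - 7)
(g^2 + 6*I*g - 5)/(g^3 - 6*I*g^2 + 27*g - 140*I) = (g + I)/(g^2 - 11*I*g - 28)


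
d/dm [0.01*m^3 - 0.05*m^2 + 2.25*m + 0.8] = 0.03*m^2 - 0.1*m + 2.25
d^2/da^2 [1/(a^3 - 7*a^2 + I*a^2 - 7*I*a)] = 2*(a*(-3*a + 7 - I)*(a^2 - 7*a + I*a - 7*I) + (3*a^2 - 14*a + 2*I*a - 7*I)^2)/(a^3*(a^2 - 7*a + I*a - 7*I)^3)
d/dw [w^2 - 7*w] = 2*w - 7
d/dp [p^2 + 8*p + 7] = 2*p + 8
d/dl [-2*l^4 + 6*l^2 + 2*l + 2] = -8*l^3 + 12*l + 2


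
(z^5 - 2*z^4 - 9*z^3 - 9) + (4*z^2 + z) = z^5 - 2*z^4 - 9*z^3 + 4*z^2 + z - 9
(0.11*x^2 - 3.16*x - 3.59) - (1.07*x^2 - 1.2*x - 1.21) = -0.96*x^2 - 1.96*x - 2.38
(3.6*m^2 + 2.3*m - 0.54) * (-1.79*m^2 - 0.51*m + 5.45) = -6.444*m^4 - 5.953*m^3 + 19.4136*m^2 + 12.8104*m - 2.943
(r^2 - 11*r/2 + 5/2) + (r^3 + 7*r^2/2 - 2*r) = r^3 + 9*r^2/2 - 15*r/2 + 5/2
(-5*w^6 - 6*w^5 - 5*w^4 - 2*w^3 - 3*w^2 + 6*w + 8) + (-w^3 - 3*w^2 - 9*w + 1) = -5*w^6 - 6*w^5 - 5*w^4 - 3*w^3 - 6*w^2 - 3*w + 9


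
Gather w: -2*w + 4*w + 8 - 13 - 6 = 2*w - 11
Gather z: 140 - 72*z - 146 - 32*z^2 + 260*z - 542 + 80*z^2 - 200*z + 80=48*z^2 - 12*z - 468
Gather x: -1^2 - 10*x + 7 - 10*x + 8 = 14 - 20*x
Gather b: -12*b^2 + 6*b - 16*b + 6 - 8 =-12*b^2 - 10*b - 2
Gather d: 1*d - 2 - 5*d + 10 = 8 - 4*d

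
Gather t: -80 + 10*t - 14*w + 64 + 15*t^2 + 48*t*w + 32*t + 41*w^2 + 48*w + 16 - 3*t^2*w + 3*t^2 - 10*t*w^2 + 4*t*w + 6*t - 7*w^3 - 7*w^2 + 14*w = t^2*(18 - 3*w) + t*(-10*w^2 + 52*w + 48) - 7*w^3 + 34*w^2 + 48*w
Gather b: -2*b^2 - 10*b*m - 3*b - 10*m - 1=-2*b^2 + b*(-10*m - 3) - 10*m - 1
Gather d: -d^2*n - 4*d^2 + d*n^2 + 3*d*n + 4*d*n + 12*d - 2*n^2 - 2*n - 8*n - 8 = d^2*(-n - 4) + d*(n^2 + 7*n + 12) - 2*n^2 - 10*n - 8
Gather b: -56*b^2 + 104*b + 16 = -56*b^2 + 104*b + 16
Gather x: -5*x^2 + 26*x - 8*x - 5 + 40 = -5*x^2 + 18*x + 35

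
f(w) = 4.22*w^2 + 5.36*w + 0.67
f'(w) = 8.44*w + 5.36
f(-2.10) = 8.02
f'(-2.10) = -12.36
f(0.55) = 4.89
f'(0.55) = 10.00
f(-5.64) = 104.68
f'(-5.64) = -42.24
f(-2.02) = 7.06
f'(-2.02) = -11.69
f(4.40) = 105.95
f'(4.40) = 42.50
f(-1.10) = -0.12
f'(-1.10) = -3.92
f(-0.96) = -0.59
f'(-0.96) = -2.74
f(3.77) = 80.86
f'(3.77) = 37.18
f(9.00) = 390.73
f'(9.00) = 81.32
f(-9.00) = 294.25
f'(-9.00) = -70.60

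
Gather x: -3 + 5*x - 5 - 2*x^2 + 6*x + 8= -2*x^2 + 11*x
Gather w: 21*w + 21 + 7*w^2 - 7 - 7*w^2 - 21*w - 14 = 0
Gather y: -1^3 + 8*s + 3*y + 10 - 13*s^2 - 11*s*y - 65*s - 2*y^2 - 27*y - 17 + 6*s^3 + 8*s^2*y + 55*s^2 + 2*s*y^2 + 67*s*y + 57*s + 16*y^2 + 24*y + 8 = 6*s^3 + 42*s^2 + y^2*(2*s + 14) + y*(8*s^2 + 56*s)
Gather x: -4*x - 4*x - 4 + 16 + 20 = 32 - 8*x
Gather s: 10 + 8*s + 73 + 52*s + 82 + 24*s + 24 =84*s + 189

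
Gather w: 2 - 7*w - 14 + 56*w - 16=49*w - 28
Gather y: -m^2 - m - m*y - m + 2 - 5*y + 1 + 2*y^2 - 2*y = -m^2 - 2*m + 2*y^2 + y*(-m - 7) + 3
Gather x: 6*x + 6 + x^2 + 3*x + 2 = x^2 + 9*x + 8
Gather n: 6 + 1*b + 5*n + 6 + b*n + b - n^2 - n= 2*b - n^2 + n*(b + 4) + 12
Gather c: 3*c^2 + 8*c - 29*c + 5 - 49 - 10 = 3*c^2 - 21*c - 54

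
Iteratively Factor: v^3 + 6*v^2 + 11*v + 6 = (v + 1)*(v^2 + 5*v + 6) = (v + 1)*(v + 2)*(v + 3)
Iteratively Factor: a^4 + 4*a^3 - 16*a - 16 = (a + 2)*(a^3 + 2*a^2 - 4*a - 8) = (a + 2)^2*(a^2 - 4) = (a - 2)*(a + 2)^2*(a + 2)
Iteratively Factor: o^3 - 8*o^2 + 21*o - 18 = (o - 3)*(o^2 - 5*o + 6) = (o - 3)*(o - 2)*(o - 3)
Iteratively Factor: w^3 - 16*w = (w + 4)*(w^2 - 4*w) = w*(w + 4)*(w - 4)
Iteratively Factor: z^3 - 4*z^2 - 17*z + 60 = (z - 3)*(z^2 - z - 20) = (z - 5)*(z - 3)*(z + 4)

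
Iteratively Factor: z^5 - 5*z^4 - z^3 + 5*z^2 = (z - 5)*(z^4 - z^2) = (z - 5)*(z + 1)*(z^3 - z^2) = z*(z - 5)*(z + 1)*(z^2 - z) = z*(z - 5)*(z - 1)*(z + 1)*(z)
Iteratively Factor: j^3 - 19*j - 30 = (j - 5)*(j^2 + 5*j + 6) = (j - 5)*(j + 2)*(j + 3)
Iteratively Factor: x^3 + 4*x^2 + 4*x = (x + 2)*(x^2 + 2*x) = x*(x + 2)*(x + 2)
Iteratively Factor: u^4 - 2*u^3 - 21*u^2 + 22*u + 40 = (u - 5)*(u^3 + 3*u^2 - 6*u - 8) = (u - 5)*(u + 1)*(u^2 + 2*u - 8) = (u - 5)*(u + 1)*(u + 4)*(u - 2)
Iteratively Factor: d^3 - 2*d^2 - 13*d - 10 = (d + 1)*(d^2 - 3*d - 10) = (d - 5)*(d + 1)*(d + 2)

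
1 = 1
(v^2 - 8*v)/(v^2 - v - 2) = v*(8 - v)/(-v^2 + v + 2)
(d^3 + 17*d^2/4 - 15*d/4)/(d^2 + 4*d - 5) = d*(4*d - 3)/(4*(d - 1))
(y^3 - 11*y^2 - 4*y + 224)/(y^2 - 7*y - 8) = (y^2 - 3*y - 28)/(y + 1)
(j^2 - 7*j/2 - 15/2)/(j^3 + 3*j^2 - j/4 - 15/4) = 2*(j - 5)/(2*j^2 + 3*j - 5)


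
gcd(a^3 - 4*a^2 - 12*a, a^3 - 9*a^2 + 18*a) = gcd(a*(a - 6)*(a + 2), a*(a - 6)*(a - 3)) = a^2 - 6*a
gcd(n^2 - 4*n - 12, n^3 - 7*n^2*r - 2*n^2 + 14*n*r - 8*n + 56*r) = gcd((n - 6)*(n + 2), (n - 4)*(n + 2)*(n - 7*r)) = n + 2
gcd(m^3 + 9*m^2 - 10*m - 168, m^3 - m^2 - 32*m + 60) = m + 6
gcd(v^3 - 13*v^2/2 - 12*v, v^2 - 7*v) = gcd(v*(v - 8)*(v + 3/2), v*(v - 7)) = v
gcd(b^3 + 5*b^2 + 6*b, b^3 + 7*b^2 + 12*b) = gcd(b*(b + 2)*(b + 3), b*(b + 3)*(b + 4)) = b^2 + 3*b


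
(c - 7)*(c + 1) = c^2 - 6*c - 7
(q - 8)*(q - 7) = q^2 - 15*q + 56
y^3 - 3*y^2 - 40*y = y*(y - 8)*(y + 5)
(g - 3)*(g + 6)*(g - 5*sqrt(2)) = g^3 - 5*sqrt(2)*g^2 + 3*g^2 - 15*sqrt(2)*g - 18*g + 90*sqrt(2)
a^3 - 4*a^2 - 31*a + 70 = (a - 7)*(a - 2)*(a + 5)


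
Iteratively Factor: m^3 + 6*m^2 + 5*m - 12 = (m - 1)*(m^2 + 7*m + 12) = (m - 1)*(m + 3)*(m + 4)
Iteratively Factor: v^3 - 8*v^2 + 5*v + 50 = (v - 5)*(v^2 - 3*v - 10) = (v - 5)*(v + 2)*(v - 5)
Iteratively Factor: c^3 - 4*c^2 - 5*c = (c + 1)*(c^2 - 5*c) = c*(c + 1)*(c - 5)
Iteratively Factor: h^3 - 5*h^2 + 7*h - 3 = (h - 1)*(h^2 - 4*h + 3) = (h - 1)^2*(h - 3)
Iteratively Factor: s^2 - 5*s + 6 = (s - 3)*(s - 2)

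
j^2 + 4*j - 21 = (j - 3)*(j + 7)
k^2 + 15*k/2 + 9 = (k + 3/2)*(k + 6)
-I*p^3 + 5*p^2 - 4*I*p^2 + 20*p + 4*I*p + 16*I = (p + 4)*(p + 4*I)*(-I*p + 1)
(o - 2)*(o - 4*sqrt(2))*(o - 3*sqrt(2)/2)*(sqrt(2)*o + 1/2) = sqrt(2)*o^4 - 21*o^3/2 - 2*sqrt(2)*o^3 + 37*sqrt(2)*o^2/4 + 21*o^2 - 37*sqrt(2)*o/2 + 6*o - 12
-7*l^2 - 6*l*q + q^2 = (-7*l + q)*(l + q)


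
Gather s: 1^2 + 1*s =s + 1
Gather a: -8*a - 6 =-8*a - 6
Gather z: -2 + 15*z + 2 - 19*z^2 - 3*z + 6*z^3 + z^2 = 6*z^3 - 18*z^2 + 12*z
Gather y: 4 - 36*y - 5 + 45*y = 9*y - 1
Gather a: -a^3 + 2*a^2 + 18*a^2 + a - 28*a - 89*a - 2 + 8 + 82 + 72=-a^3 + 20*a^2 - 116*a + 160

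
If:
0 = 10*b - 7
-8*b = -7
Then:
No Solution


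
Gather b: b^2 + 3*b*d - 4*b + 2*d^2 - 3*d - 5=b^2 + b*(3*d - 4) + 2*d^2 - 3*d - 5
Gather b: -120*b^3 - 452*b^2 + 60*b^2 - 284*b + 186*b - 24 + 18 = -120*b^3 - 392*b^2 - 98*b - 6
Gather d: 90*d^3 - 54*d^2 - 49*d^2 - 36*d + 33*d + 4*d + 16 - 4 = 90*d^3 - 103*d^2 + d + 12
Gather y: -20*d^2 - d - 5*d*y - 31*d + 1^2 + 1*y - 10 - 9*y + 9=-20*d^2 - 32*d + y*(-5*d - 8)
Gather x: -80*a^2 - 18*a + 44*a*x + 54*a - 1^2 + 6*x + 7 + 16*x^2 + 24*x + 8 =-80*a^2 + 36*a + 16*x^2 + x*(44*a + 30) + 14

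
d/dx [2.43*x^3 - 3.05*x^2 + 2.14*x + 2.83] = 7.29*x^2 - 6.1*x + 2.14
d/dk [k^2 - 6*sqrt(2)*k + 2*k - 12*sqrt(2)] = 2*k - 6*sqrt(2) + 2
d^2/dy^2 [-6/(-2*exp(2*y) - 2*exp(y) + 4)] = 3*(2*(2*exp(y) + 1)^2*exp(y) - (4*exp(y) + 1)*(exp(2*y) + exp(y) - 2))*exp(y)/(exp(2*y) + exp(y) - 2)^3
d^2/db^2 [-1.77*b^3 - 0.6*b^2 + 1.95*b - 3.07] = -10.62*b - 1.2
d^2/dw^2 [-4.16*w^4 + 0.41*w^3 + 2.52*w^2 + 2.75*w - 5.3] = -49.92*w^2 + 2.46*w + 5.04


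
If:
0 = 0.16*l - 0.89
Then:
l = 5.56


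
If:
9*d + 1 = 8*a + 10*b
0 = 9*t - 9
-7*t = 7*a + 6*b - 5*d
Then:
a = -2*d/11 - 38/11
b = 23*d/22 + 63/22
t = 1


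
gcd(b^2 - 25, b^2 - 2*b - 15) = b - 5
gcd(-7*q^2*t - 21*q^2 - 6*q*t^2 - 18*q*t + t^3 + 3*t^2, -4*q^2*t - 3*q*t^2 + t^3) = q + t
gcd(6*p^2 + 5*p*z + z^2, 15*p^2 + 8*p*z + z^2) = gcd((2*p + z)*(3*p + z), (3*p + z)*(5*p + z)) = 3*p + z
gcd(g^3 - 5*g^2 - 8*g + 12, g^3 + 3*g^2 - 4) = g^2 + g - 2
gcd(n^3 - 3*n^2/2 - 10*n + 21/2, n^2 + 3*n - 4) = n - 1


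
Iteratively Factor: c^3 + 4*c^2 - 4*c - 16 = (c + 2)*(c^2 + 2*c - 8) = (c + 2)*(c + 4)*(c - 2)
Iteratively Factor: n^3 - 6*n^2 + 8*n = (n - 2)*(n^2 - 4*n) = (n - 4)*(n - 2)*(n)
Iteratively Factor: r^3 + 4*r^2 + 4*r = (r)*(r^2 + 4*r + 4) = r*(r + 2)*(r + 2)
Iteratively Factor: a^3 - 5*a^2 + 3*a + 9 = (a - 3)*(a^2 - 2*a - 3) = (a - 3)^2*(a + 1)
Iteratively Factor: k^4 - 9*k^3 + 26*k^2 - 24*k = (k - 2)*(k^3 - 7*k^2 + 12*k) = k*(k - 2)*(k^2 - 7*k + 12) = k*(k - 3)*(k - 2)*(k - 4)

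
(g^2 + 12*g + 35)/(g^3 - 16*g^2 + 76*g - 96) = (g^2 + 12*g + 35)/(g^3 - 16*g^2 + 76*g - 96)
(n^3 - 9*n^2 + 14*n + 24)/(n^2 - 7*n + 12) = (n^2 - 5*n - 6)/(n - 3)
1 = 1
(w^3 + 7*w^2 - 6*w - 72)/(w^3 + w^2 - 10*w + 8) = (w^2 + 3*w - 18)/(w^2 - 3*w + 2)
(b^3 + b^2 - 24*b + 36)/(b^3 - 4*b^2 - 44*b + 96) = (b - 3)/(b - 8)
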